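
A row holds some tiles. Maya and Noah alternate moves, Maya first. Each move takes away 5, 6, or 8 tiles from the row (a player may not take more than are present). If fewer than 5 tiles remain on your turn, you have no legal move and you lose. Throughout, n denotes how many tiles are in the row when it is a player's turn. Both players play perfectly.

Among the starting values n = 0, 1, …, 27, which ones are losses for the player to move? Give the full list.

Work bottom-up. With no move the player to move loses. Otherwise the position is W if at least one move leads to an L position for the opponent, and L if every move leads to a W.
n=0: no move → L
n=1: no move → L
n=2: no move → L
n=3: no move → L
n=4: no move → L
n=5: W (go to 0, an L position)
n=6: W (go to 1, an L position)
n=7: W (go to 2, an L position)
n=8: W (go to 3, an L position)
n=9: W (go to 4, an L position)
n=10: W (go to 4, an L position)
n=11: W (go to 3, an L position)
n=12: W (go to 4, an L position)
n=13: L (options 8(W), 7(W), 5(W) are all W)
n=14: L (options 9(W), 8(W), 6(W) are all W)
n=15: L (options 10(W), 9(W), 7(W) are all W)
n=16: L (options 11(W), 10(W), 8(W) are all W)
n=17: L (options 12(W), 11(W), 9(W) are all W)
n=18: W (go to 13, an L position)
n=19: W (go to 14, an L position)
n=20: W (go to 15, an L position)
n=21: W (go to 16, an L position)
n=22: W (go to 17, an L position)
n=23: W (go to 17, an L position)
n=24: W (go to 16, an L position)
n=25: W (go to 17, an L position)
n=26: L (options 21(W), 20(W), 18(W) are all W)
n=27: L (options 22(W), 21(W), 19(W) are all W)
The losing starting values of n are exactly the entries labelled L in this table (12 of them).

0, 1, 2, 3, 4, 13, 14, 15, 16, 17, 26, 27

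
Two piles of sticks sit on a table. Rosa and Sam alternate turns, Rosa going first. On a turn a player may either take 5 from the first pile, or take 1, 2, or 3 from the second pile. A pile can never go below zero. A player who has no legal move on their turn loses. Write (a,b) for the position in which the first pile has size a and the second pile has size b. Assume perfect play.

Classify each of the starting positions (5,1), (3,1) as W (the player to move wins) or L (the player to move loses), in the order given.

(5,1): L, (3,1): W

Work bottom-up. With no move the player to move loses. Otherwise the position is W if at least one move leads to an L position for the opponent, and L if every move leads to a W.
No move ever increases a pile, so every position that can arise here has a ≤ 5 and b ≤ 1; it is enough to label the cells with 0 ≤ a ≤ 5 and 0 ≤ b ≤ 1.
Every move lowers a or b (never raises either), so fill the grid row by row in increasing a, and left to right within a row: each cell's successors are then already labelled.
      b=0  b=1
a=0:    L    W
a=1:    L    W
a=2:    L    W
a=3:    L    W
a=4:    L    W
a=5:    W    L
Cells with no legal move (terminal, hence L): (0,0), (1,0), (2,0), (3,0), (4,0).
The remaining L cells, each justified by listing all of its moves:
(5,1): →(0,1)(W), (5,0)(W) — all W, so L
Every other cell has at least one move into one of the L cells above, so it is W.
(5,1): one of the L cells justified above, so L
(3,1): the move to (3,0) reaches an L cell, so W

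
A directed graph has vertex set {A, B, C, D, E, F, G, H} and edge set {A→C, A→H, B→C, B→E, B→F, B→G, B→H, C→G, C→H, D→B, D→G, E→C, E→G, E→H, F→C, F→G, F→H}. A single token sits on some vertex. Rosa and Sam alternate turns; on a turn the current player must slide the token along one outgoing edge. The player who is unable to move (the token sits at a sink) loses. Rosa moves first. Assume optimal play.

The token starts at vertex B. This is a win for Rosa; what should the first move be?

Use the standard recursion: the mover loses at a terminal position; elsewhere, the mover wins exactly when some move hands the opponent an L position.
Every edge goes from a vertex to one that appears earlier in the order H, G, C, F, A, E, B, D, so processing vertices in that order labels each vertex after all of its successors.
H: no outgoing edge → L
G: no outgoing edge → L
C: can move to G, which is L ⇒ W
F: can move to G, which is L ⇒ W
A: can move to H, which is L ⇒ W
E: can move to G, which is L ⇒ W
B: can move to G, which is L ⇒ W
D: can move to G, which is L ⇒ W
From B, the L positions reachable in one move are: G, H. Any move reaching one of these is winning.

Move to G.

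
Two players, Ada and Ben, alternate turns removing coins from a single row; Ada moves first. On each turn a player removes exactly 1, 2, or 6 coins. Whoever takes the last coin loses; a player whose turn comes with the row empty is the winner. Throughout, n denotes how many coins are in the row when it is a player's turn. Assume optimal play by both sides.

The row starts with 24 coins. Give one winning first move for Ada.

Use the standard recursion: the mover wins at a terminal position; elsewhere, the mover wins exactly when some move hands the opponent an L position.
n=0: no move; the opponent has just taken the last coin and therefore loses → W
n=1: the only move is to 0(W), a W ⇒ L
n=2: can move to 1, which is L ⇒ W
n=3: can move to 1, which is L ⇒ W
n=4: moves to 3(W), 2(W); every one is W ⇒ L
n=5: can move to 4, which is L ⇒ W
n=6: can move to 4, which is L ⇒ W
n=7: can move to 1, which is L ⇒ W
n=8: moves to 7(W), 6(W), 2(W); every one is W ⇒ L
n=9: can move to 8, which is L ⇒ W
n=10: can move to 8, which is L ⇒ W
n=11: moves to 10(W), 9(W), 5(W); every one is W ⇒ L
n=12: can move to 11, which is L ⇒ W
n=13: can move to 11, which is L ⇒ W
n=14: can move to 8, which is L ⇒ W
n=15: moves to 14(W), 13(W), 9(W); every one is W ⇒ L
n=16: can move to 15, which is L ⇒ W
n=17: can move to 15, which is L ⇒ W
n=18: moves to 17(W), 16(W), 12(W); every one is W ⇒ L
n=19: can move to 18, which is L ⇒ W
n=20: can move to 18, which is L ⇒ W
n=21: can move to 15, which is L ⇒ W
n=22: moves to 21(W), 20(W), 16(W); every one is W ⇒ L
n=23: can move to 22, which is L ⇒ W
n=24: can move to 22, which is L ⇒ W
From 24, the L positions reachable in one move are: 22, 18. Any move reaching one of these is winning.

Remove 2, leaving 22.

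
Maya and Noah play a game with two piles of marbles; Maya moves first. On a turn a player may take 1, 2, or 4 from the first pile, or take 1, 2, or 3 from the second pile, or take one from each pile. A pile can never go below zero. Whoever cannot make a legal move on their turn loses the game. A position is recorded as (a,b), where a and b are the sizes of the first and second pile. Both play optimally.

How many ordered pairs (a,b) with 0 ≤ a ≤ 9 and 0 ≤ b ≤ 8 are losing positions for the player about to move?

Label each position W (a win for the player to move) or L (a loss). A position with no legal move is L; any other position is W exactly when some move reaches an L, and L when every move reaches a W.
Every move lowers a or b (never raises either), so fill the grid row by row in increasing a, and left to right within a row: each cell's successors are then already labelled.
      b=0  b=1  b=2  b=3  b=4  b=5  b=6  b=7  b=8
a=0:    L    W    W    W    L    W    W    W    L
a=1:    W    W    L    W    W    W    L    W    W
a=2:    W    L    W    W    W    L    W    W    W
a=3:    L    W    W    W    L    W    W    W    L
a=4:    W    W    L    W    W    W    L    W    W
a=5:    W    L    W    W    W    L    W    W    W
a=6:    L    W    W    W    L    W    W    W    L
a=7:    W    W    L    W    W    W    L    W    W
a=8:    W    L    W    W    W    L    W    W    W
a=9:    L    W    W    W    L    W    W    W    L
Cells with no legal move (terminal, hence L): (0,0).
The remaining L cells, each justified by listing all of its moves:
(0,4): L (options (0,3)(W), (0,2)(W), (0,1)(W) are all W)
(0,8): L (options (0,7)(W), (0,6)(W), (0,5)(W) are all W)
(1,2): L (options (0,2)(W), (1,1)(W), (1,0)(W), (0,1)(W) are all W)
(1,6): L (options (0,6)(W), (1,5)(W), (1,4)(W), (1,3)(W), (0,5)(W) are all W)
(2,1): L (options (1,1)(W), (0,1)(W), (2,0)(W), (1,0)(W) are all W)
(2,5): L (options (1,5)(W), (0,5)(W), (2,4)(W), (2,3)(W), (2,2)(W), (1,4)(W) are all W)
(3,0): L (options (2,0)(W), (1,0)(W) are all W)
(3,4): L (options (2,4)(W), (1,4)(W), (3,3)(W), (3,2)(W), (3,1)(W), (2,3)(W) are all W)
(3,8): L (options (2,8)(W), (1,8)(W), (3,7)(W), (3,6)(W), (3,5)(W), (2,7)(W) are all W)
(4,2): L (options (3,2)(W), (2,2)(W), (0,2)(W), (4,1)(W), (4,0)(W), (3,1)(W) are all W)
(4,6): L (options (3,6)(W), (2,6)(W), (0,6)(W), (4,5)(W), (4,4)(W), (4,3)(W), (3,5)(W) are all W)
(5,1): L (options (4,1)(W), (3,1)(W), (1,1)(W), (5,0)(W), (4,0)(W) are all W)
(5,5): L (options (4,5)(W), (3,5)(W), (1,5)(W), (5,4)(W), (5,3)(W), (5,2)(W), (4,4)(W) are all W)
(6,0): L (options (5,0)(W), (4,0)(W), (2,0)(W) are all W)
(6,4): L (options (5,4)(W), (4,4)(W), (2,4)(W), (6,3)(W), (6,2)(W), (6,1)(W), (5,3)(W) are all W)
(6,8): L (options (5,8)(W), (4,8)(W), (2,8)(W), (6,7)(W), (6,6)(W), (6,5)(W), (5,7)(W) are all W)
(7,2): L (options (6,2)(W), (5,2)(W), (3,2)(W), (7,1)(W), (7,0)(W), (6,1)(W) are all W)
(7,6): L (options (6,6)(W), (5,6)(W), (3,6)(W), (7,5)(W), (7,4)(W), (7,3)(W), (6,5)(W) are all W)
(8,1): L (options (7,1)(W), (6,1)(W), (4,1)(W), (8,0)(W), (7,0)(W) are all W)
(8,5): L (options (7,5)(W), (6,5)(W), (4,5)(W), (8,4)(W), (8,3)(W), (8,2)(W), (7,4)(W) are all W)
(9,0): L (options (8,0)(W), (7,0)(W), (5,0)(W) are all W)
(9,4): L (options (8,4)(W), (7,4)(W), (5,4)(W), (9,3)(W), (9,2)(W), (9,1)(W), (8,3)(W) are all W)
(9,8): L (options (8,8)(W), (7,8)(W), (5,8)(W), (9,7)(W), (9,6)(W), (9,5)(W), (8,7)(W) are all W)
Every other cell has at least one move into one of the L cells above, so it is W.
L cells per row: a=0: 3, a=1: 2, a=2: 2, a=3: 3, a=4: 2, a=5: 2, a=6: 3, a=7: 2, a=8: 2, a=9: 3; total 24.

24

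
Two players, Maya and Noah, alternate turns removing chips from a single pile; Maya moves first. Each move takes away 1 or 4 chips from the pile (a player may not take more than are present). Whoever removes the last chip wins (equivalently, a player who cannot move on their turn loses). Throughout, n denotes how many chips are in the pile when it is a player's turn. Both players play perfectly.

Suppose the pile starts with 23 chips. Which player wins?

Maya wins.

Work bottom-up. With no move the player to move loses. Otherwise the position is W if at least one move leads to an L position for the opponent, and L if every move leads to a W.
n=0: no move → L
n=1: reaches L-position 0 → W
n=2: only reaches 1(W), which is W → L
n=3: reaches L-position 2 → W
n=4: reaches L-position 0 → W
n=5: only reaches 4(W), 1(W), all W → L
n=6: reaches L-position 5 → W
n=7: only reaches 6(W), 3(W), all W → L
n=8: reaches L-position 7 → W
n=9: reaches L-position 5 → W
n=10: only reaches 9(W), 6(W), all W → L
n=11: reaches L-position 10 → W
n=12: only reaches 11(W), 8(W), all W → L
n=13: reaches L-position 12 → W
n=14: reaches L-position 10 → W
n=15: only reaches 14(W), 11(W), all W → L
n=16: reaches L-position 15 → W
n=17: only reaches 16(W), 13(W), all W → L
n=18: reaches L-position 17 → W
n=19: reaches L-position 15 → W
n=20: only reaches 19(W), 16(W), all W → L
n=21: reaches L-position 20 → W
n=22: only reaches 21(W), 18(W), all W → L
n=23: reaches L-position 22 → W
The starting position 23 is W: Maya should remove 1, leaving 22, handing over an L position.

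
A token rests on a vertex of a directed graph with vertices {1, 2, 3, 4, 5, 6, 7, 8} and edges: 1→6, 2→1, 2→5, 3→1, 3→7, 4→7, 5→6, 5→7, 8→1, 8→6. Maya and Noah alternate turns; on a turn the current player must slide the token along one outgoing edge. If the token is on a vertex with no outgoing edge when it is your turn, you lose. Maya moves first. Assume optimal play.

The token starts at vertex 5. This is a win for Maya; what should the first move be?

Compute win/loss labels from the base case upward. A position with no move is L. Any other position is W if it can reach an L in one move, else L.
Every edge goes from a vertex to one that appears earlier in the order 7, 6, 4, 1, 3, 5, 2, 8, so processing vertices in that order labels each vertex after all of its successors.
7: no outgoing edge → L
6: no outgoing edge → L
4: can move to 7, which is L ⇒ W
1: can move to 6, which is L ⇒ W
3: can move to 7, which is L ⇒ W
5: can move to 6, which is L ⇒ W
2: moves to 5(W), 1(W); every one is W ⇒ L
8: can move to 6, which is L ⇒ W
From 5, the L positions reachable in one move are: 6, 7. Any move reaching one of these is winning.

Move to 6.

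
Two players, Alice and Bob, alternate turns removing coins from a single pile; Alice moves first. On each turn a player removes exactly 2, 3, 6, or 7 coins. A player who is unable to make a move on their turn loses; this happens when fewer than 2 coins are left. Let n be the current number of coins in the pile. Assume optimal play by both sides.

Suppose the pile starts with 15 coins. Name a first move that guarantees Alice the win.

Use the standard recursion: the mover loses at a terminal position; elsewhere, the mover wins exactly when some move hands the opponent an L position.
n=0: no move → L
n=1: no move → L
n=2: W (go to 0, an L position)
n=3: W (go to 1, an L position)
n=4: W (go to 1, an L position)
n=5: L (options 3(W), 2(W) are all W)
n=6: W (go to 0, an L position)
n=7: W (go to 5, an L position)
n=8: W (go to 5, an L position)
n=9: L (options 7(W), 6(W), 3(W), 2(W) are all W)
n=10: L (options 8(W), 7(W), 4(W), 3(W) are all W)
n=11: W (go to 9, an L position)
n=12: W (go to 10, an L position)
n=13: W (go to 10, an L position)
n=14: L (options 12(W), 11(W), 8(W), 7(W) are all W)
n=15: W (go to 9, an L position)
From 15, the L positions reachable in one move are: 9.

Remove 6, leaving 9.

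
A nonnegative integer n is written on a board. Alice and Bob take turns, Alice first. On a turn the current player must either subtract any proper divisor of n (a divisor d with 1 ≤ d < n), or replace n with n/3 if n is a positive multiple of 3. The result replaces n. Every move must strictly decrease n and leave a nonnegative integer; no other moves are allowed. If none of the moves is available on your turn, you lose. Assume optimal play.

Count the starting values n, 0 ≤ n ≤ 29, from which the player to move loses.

Work bottom-up. With no move the player to move loses. Otherwise the position is W if at least one move leads to an L position for the opponent, and L if every move leads to a W.
n=0: no move → L
n=1: no move → L
n=2: can move to 1, which is L ⇒ W
n=3: can move to 1, which is L ⇒ W
n=4: moves to 2(W), 3(W); every one is W ⇒ L
n=5: can move to 4, which is L ⇒ W
n=6: can move to 4, which is L ⇒ W
n=7: the only move is to 6(W), a W ⇒ L
n=8: can move to 4, which is L ⇒ W
n=9: moves to 3(W), 6(W), 8(W); every one is W ⇒ L
n=10: can move to 9, which is L ⇒ W
n=11: the only move is to 10(W), a W ⇒ L
n=12: can move to 4, which is L ⇒ W
n=13: the only move is to 12(W), a W ⇒ L
n=14: can move to 7, which is L ⇒ W
n=15: moves to 5(W), 10(W), 12(W), 14(W); every one is W ⇒ L
n=16: can move to 15, which is L ⇒ W
n=17: the only move is to 16(W), a W ⇒ L
n=18: can move to 9, which is L ⇒ W
n=19: the only move is to 18(W), a W ⇒ L
n=20: can move to 15, which is L ⇒ W
n=21: can move to 7, which is L ⇒ W
n=22: can move to 11, which is L ⇒ W
n=23: the only move is to 22(W), a W ⇒ L
n=24: can move to 23, which is L ⇒ W
n=25: moves to 20(W), 24(W); every one is W ⇒ L
n=26: can move to 13, which is L ⇒ W
n=27: can move to 9, which is L ⇒ W
n=28: moves to 14(W), 21(W), 24(W), 26(W), 27(W); every one is W ⇒ L
n=29: can move to 28, which is L ⇒ W
L entries with 0 ≤ n ≤ 29: n = 0, 1, 4, 7, 9, 11, 13, 15, 17, 19, 23, 25, 28; that makes 13.

13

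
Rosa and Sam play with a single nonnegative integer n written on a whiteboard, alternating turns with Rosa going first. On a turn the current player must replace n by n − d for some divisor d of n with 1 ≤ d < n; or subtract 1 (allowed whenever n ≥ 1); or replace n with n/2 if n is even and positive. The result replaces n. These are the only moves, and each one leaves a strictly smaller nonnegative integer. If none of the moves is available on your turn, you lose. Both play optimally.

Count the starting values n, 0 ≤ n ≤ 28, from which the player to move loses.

Classify positions by backward induction: terminal positions (no move available) are L. From any other position, the mover wins iff some move reaches an L.
n=0: no move → L
n=1: reaches L-position 0 → W
n=2: only reaches 1(W), which is W → L
n=3: reaches L-position 2 → W
n=4: reaches L-position 2 → W
n=5: only reaches 4(W), which is W → L
n=6: reaches L-position 5 → W
n=7: only reaches 6(W), which is W → L
n=8: reaches L-position 7 → W
n=9: only reaches 6(W), 8(W), all W → L
n=10: reaches L-position 5 → W
n=11: only reaches 10(W), which is W → L
n=12: reaches L-position 9 → W
n=13: only reaches 12(W), which is W → L
n=14: reaches L-position 7 → W
n=15: only reaches 10(W), 12(W), 14(W), all W → L
n=16: reaches L-position 15 → W
n=17: only reaches 16(W), which is W → L
n=18: reaches L-position 9 → W
n=19: only reaches 18(W), which is W → L
n=20: reaches L-position 15 → W
n=21: only reaches 14(W), 18(W), 20(W), all W → L
n=22: reaches L-position 11 → W
n=23: only reaches 22(W), which is W → L
n=24: reaches L-position 21 → W
n=25: only reaches 20(W), 24(W), all W → L
n=26: reaches L-position 13 → W
n=27: only reaches 18(W), 24(W), 26(W), all W → L
n=28: reaches L-position 21 → W
L entries with 0 ≤ n ≤ 28: n = 0, 2, 5, 7, 9, 11, 13, 15, 17, 19, 21, 23, 25, 27; that makes 14.

14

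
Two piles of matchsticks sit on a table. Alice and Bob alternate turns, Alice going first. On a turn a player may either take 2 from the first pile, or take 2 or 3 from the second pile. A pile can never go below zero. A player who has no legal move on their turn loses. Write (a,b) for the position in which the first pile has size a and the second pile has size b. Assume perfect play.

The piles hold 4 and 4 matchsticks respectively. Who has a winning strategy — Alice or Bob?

Alice wins.

Classify positions by backward induction: terminal positions (no move available) are L. From any other position, the mover wins iff some move reaches an L.
No move ever increases a pile, so every position that can arise here has a ≤ 4 and b ≤ 4; it is enough to label the cells with 0 ≤ a ≤ 4 and 0 ≤ b ≤ 4.
Every move lowers a or b (never raises either), so fill the grid row by row in increasing a, and left to right within a row: each cell's successors are then already labelled.
      b=0  b=1  b=2  b=3  b=4
a=0:    L    L    W    W    W
a=1:    L    L    W    W    W
a=2:    W    W    L    L    W
a=3:    W    W    L    L    W
a=4:    L    L    W    W    W
Cells with no legal move (terminal, hence L): (0,0), (0,1), (1,0), (1,1).
The remaining L cells, each justified by listing all of its moves:
(2,2): only reaches (0,2)(W), (2,0)(W), all W → L
(2,3): only reaches (0,3)(W), (2,1)(W), (2,0)(W), all W → L
(3,2): only reaches (1,2)(W), (3,0)(W), all W → L
(3,3): only reaches (1,3)(W), (3,1)(W), (3,0)(W), all W → L
(4,0): only reaches (2,0)(W), which is W → L
(4,1): only reaches (2,1)(W), which is W → L
Every other cell has at least one move into one of the L cells above, so it is W.
From (4,4) Alice can move to (4,1), reaching an L position.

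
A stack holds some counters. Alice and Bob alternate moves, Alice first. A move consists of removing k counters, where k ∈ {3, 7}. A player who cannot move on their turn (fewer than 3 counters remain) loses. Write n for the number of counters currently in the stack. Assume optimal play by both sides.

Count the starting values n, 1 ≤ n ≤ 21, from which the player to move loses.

9

Compute win/loss labels from the base case upward. A position with no move is L. Any other position is W if it can reach an L in one move, else L.
n=0: no move → L
n=1: no move → L
n=2: no move → L
n=3: can move to 0, which is L ⇒ W
n=4: can move to 1, which is L ⇒ W
n=5: can move to 2, which is L ⇒ W
n=6: the only move is to 3(W), a W ⇒ L
n=7: can move to 0, which is L ⇒ W
n=8: can move to 1, which is L ⇒ W
n=9: can move to 6, which is L ⇒ W
n=10: moves to 7(W), 3(W); every one is W ⇒ L
n=11: moves to 8(W), 4(W); every one is W ⇒ L
n=12: moves to 9(W), 5(W); every one is W ⇒ L
n=13: can move to 10, which is L ⇒ W
n=14: can move to 11, which is L ⇒ W
n=15: can move to 12, which is L ⇒ W
n=16: moves to 13(W), 9(W); every one is W ⇒ L
n=17: can move to 10, which is L ⇒ W
n=18: can move to 11, which is L ⇒ W
n=19: can move to 16, which is L ⇒ W
n=20: moves to 17(W), 13(W); every one is W ⇒ L
n=21: moves to 18(W), 14(W); every one is W ⇒ L
L entries with 1 ≤ n ≤ 21 (n=0 is outside the asked range and is not counted): n = 1, 2, 6, 10, 11, 12, 16, 20, 21; that makes 9.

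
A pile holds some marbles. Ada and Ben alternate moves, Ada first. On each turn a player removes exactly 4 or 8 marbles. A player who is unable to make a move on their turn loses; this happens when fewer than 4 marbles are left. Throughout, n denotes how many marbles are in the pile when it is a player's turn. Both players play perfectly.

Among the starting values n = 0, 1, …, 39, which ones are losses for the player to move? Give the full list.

0, 1, 2, 3, 12, 13, 14, 15, 24, 25, 26, 27, 36, 37, 38, 39

Label each position W (a win for the player to move) or L (a loss). A position with no legal move is L; any other position is W exactly when some move reaches an L, and L when every move reaches a W.
n=0: no move → L
n=1: no move → L
n=2: no move → L
n=3: no move → L
n=4: reaches L-position 0 → W
n=5: reaches L-position 1 → W
n=6: reaches L-position 2 → W
n=7: reaches L-position 3 → W
n=8: reaches L-position 0 → W
n=9: reaches L-position 1 → W
n=10: reaches L-position 2 → W
n=11: reaches L-position 3 → W
n=12: only reaches 8(W), 4(W), all W → L
n=13: only reaches 9(W), 5(W), all W → L
n=14: only reaches 10(W), 6(W), all W → L
n=15: only reaches 11(W), 7(W), all W → L
n=16: reaches L-position 12 → W
n=17: reaches L-position 13 → W
n=18: reaches L-position 14 → W
n=19: reaches L-position 15 → W
n=20: reaches L-position 12 → W
n=21: reaches L-position 13 → W
n=22: reaches L-position 14 → W
n=23: reaches L-position 15 → W
n=24: only reaches 20(W), 16(W), all W → L
n=25: only reaches 21(W), 17(W), all W → L
n=26: only reaches 22(W), 18(W), all W → L
n=27: only reaches 23(W), 19(W), all W → L
n=28: reaches L-position 24 → W
n=29: reaches L-position 25 → W
n=30: reaches L-position 26 → W
n=31: reaches L-position 27 → W
n=32: reaches L-position 24 → W
n=33: reaches L-position 25 → W
n=34: reaches L-position 26 → W
n=35: reaches L-position 27 → W
n=36: only reaches 32(W), 28(W), all W → L
n=37: only reaches 33(W), 29(W), all W → L
n=38: only reaches 34(W), 30(W), all W → L
n=39: only reaches 35(W), 31(W), all W → L
Reading off the rows marked L gives the requested list; there are 16 such values of n.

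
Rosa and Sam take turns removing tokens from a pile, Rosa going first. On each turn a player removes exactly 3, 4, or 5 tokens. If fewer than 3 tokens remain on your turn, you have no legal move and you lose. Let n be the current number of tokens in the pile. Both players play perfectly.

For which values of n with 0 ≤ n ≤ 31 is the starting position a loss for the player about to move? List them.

Use the standard recursion: the mover loses at a terminal position; elsewhere, the mover wins exactly when some move hands the opponent an L position.
n=0: no move → L
n=1: no move → L
n=2: no move → L
n=3: W (go to 0, an L position)
n=4: W (go to 1, an L position)
n=5: W (go to 2, an L position)
n=6: W (go to 2, an L position)
n=7: W (go to 2, an L position)
n=8: L (options 5(W), 4(W), 3(W) are all W)
n=9: L (options 6(W), 5(W), 4(W) are all W)
n=10: L (options 7(W), 6(W), 5(W) are all W)
n=11: W (go to 8, an L position)
n=12: W (go to 9, an L position)
n=13: W (go to 10, an L position)
n=14: W (go to 10, an L position)
n=15: W (go to 10, an L position)
n=16: L (options 13(W), 12(W), 11(W) are all W)
n=17: L (options 14(W), 13(W), 12(W) are all W)
n=18: L (options 15(W), 14(W), 13(W) are all W)
n=19: W (go to 16, an L position)
n=20: W (go to 17, an L position)
n=21: W (go to 18, an L position)
n=22: W (go to 18, an L position)
n=23: W (go to 18, an L position)
n=24: L (options 21(W), 20(W), 19(W) are all W)
n=25: L (options 22(W), 21(W), 20(W) are all W)
n=26: L (options 23(W), 22(W), 21(W) are all W)
n=27: W (go to 24, an L position)
n=28: W (go to 25, an L position)
n=29: W (go to 26, an L position)
n=30: W (go to 26, an L position)
n=31: W (go to 26, an L position)
The losing starting values of n are exactly the entries labelled L in this table (12 of them).

0, 1, 2, 8, 9, 10, 16, 17, 18, 24, 25, 26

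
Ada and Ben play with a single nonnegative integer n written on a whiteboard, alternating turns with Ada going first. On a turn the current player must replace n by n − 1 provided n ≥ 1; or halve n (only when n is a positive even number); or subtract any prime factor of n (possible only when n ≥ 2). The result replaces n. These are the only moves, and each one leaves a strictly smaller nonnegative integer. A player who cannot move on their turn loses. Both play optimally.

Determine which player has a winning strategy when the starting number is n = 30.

Label each position W (a win for the player to move) or L (a loss). A position with no legal move is L; any other position is W exactly when some move reaches an L, and L when every move reaches a W.
n=0: no move → L
n=1: W (go to 0, an L position)
n=2: W (go to 0, an L position)
n=3: W (go to 0, an L position)
n=4: L (options 2(W), 3(W) are all W)
n=5: W (go to 0, an L position)
n=6: W (go to 4, an L position)
n=7: W (go to 0, an L position)
n=8: W (go to 4, an L position)
n=9: L (options 6(W), 8(W) are all W)
n=10: W (go to 9, an L position)
n=11: W (go to 0, an L position)
n=12: W (go to 9, an L position)
n=13: W (go to 0, an L position)
n=14: L (options 7(W), 12(W), 13(W) are all W)
n=15: W (go to 14, an L position)
n=16: W (go to 14, an L position)
n=17: W (go to 0, an L position)
n=18: W (go to 9, an L position)
n=19: W (go to 0, an L position)
n=20: L (options 10(W), 15(W), 18(W), 19(W) are all W)
n=21: W (go to 14, an L position)
n=22: W (go to 20, an L position)
n=23: W (go to 0, an L position)
n=24: L (options 12(W), 21(W), 22(W), 23(W) are all W)
n=25: W (go to 20, an L position)
n=26: W (go to 24, an L position)
n=27: W (go to 24, an L position)
n=28: W (go to 14, an L position)
n=29: W (go to 0, an L position)
n=30: L (options 15(W), 25(W), 27(W), 28(W), 29(W) are all W)
The starting position 30 is L: whatever Ada does, the opponent receives a W position.

Ben wins.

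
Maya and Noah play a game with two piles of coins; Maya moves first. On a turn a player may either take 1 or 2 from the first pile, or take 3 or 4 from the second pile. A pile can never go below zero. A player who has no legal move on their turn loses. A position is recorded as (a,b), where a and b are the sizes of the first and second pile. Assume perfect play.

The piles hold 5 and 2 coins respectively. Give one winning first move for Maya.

Work bottom-up. With no move the player to move loses. Otherwise the position is W if at least one move leads to an L position for the opponent, and L if every move leads to a W.
No move ever increases a pile, so every position that can arise here has a ≤ 5 and b ≤ 2; it is enough to label the cells with 0 ≤ a ≤ 5 and 0 ≤ b ≤ 2.
Every move lowers a or b (never raises either), so fill the grid row by row in increasing a, and left to right within a row: each cell's successors are then already labelled.
      b=0  b=1  b=2
a=0:    L    L    L
a=1:    W    W    W
a=2:    W    W    W
a=3:    L    L    L
a=4:    W    W    W
a=5:    W    W    W
Cells with no legal move (terminal, hence L): (0,0), (0,1), (0,2).
The remaining L cells, each justified by listing all of its moves:
(3,0): moves to (2,0)(W), (1,0)(W); every one is W ⇒ L
(3,1): moves to (2,1)(W), (1,1)(W); every one is W ⇒ L
(3,2): moves to (2,2)(W), (1,2)(W); every one is W ⇒ L
Every other cell has at least one move into one of the L cells above, so it is W.
From (5,2), the L positions reachable in one move are: (3,2).

Move to (3,2).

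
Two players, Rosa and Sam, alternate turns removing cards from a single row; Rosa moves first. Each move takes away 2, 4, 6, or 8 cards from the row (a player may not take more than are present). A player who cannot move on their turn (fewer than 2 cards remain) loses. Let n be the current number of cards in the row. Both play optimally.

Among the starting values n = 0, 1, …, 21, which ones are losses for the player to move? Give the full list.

0, 1, 10, 11, 20, 21

Work bottom-up. With no move the player to move loses. Otherwise the position is W if at least one move leads to an L position for the opponent, and L if every move leads to a W.
n=0: no move → L
n=1: no move → L
n=2: reaches L-position 0 → W
n=3: reaches L-position 1 → W
n=4: reaches L-position 0 → W
n=5: reaches L-position 1 → W
n=6: reaches L-position 0 → W
n=7: reaches L-position 1 → W
n=8: reaches L-position 0 → W
n=9: reaches L-position 1 → W
n=10: only reaches 8(W), 6(W), 4(W), 2(W), all W → L
n=11: only reaches 9(W), 7(W), 5(W), 3(W), all W → L
n=12: reaches L-position 10 → W
n=13: reaches L-position 11 → W
n=14: reaches L-position 10 → W
n=15: reaches L-position 11 → W
n=16: reaches L-position 10 → W
n=17: reaches L-position 11 → W
n=18: reaches L-position 10 → W
n=19: reaches L-position 11 → W
n=20: only reaches 18(W), 16(W), 14(W), 12(W), all W → L
n=21: only reaches 19(W), 17(W), 15(W), 13(W), all W → L
The losing starting values of n are exactly the entries labelled L in this table (6 of them).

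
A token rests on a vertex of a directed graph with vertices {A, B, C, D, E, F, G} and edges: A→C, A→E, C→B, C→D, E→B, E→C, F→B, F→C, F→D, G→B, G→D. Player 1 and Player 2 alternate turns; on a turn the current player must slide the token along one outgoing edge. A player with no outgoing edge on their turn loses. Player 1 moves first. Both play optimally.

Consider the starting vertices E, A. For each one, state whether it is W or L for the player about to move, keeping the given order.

Compute win/loss labels from the base case upward. A position with no move is L. Any other position is W if it can reach an L in one move, else L.
Every edge goes from a vertex to one that appears earlier in the order B, D, C, F, G, E, A, so processing vertices in that order labels each vertex after all of its successors.
B: no outgoing edge → L
D: no outgoing edge → L
C: →D(L), so W
F: →D(L), so W
G: →D(L), so W
E: →B(L), so W
A: →E(W), C(W) — all W, so L

E: W, A: L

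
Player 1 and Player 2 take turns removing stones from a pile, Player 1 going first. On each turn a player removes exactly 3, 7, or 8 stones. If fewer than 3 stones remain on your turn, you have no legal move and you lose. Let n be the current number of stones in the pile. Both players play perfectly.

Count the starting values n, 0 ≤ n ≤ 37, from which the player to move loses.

Classify positions by backward induction: terminal positions (no move available) are L. From any other position, the mover wins iff some move reaches an L.
n=0: no move → L
n=1: no move → L
n=2: no move → L
n=3: can move to 0, which is L ⇒ W
n=4: can move to 1, which is L ⇒ W
n=5: can move to 2, which is L ⇒ W
n=6: the only move is to 3(W), a W ⇒ L
n=7: can move to 0, which is L ⇒ W
n=8: can move to 1, which is L ⇒ W
n=9: can move to 6, which is L ⇒ W
n=10: can move to 2, which is L ⇒ W
n=11: moves to 8(W), 4(W), 3(W); every one is W ⇒ L
n=12: moves to 9(W), 5(W), 4(W); every one is W ⇒ L
n=13: can move to 6, which is L ⇒ W
n=14: can move to 11, which is L ⇒ W
n=15: can move to 12, which is L ⇒ W
n=16: moves to 13(W), 9(W), 8(W); every one is W ⇒ L
n=17: moves to 14(W), 10(W), 9(W); every one is W ⇒ L
n=18: can move to 11, which is L ⇒ W
n=19: can move to 16, which is L ⇒ W
n=20: can move to 17, which is L ⇒ W
n=21: moves to 18(W), 14(W), 13(W); every one is W ⇒ L
n=22: moves to 19(W), 15(W), 14(W); every one is W ⇒ L
n=23: can move to 16, which is L ⇒ W
n=24: can move to 21, which is L ⇒ W
n=25: can move to 22, which is L ⇒ W
n=26: moves to 23(W), 19(W), 18(W); every one is W ⇒ L
n=27: moves to 24(W), 20(W), 19(W); every one is W ⇒ L
n=28: can move to 21, which is L ⇒ W
n=29: can move to 26, which is L ⇒ W
n=30: can move to 27, which is L ⇒ W
n=31: moves to 28(W), 24(W), 23(W); every one is W ⇒ L
n=32: moves to 29(W), 25(W), 24(W); every one is W ⇒ L
n=33: can move to 26, which is L ⇒ W
n=34: can move to 31, which is L ⇒ W
n=35: can move to 32, which is L ⇒ W
n=36: moves to 33(W), 29(W), 28(W); every one is W ⇒ L
n=37: moves to 34(W), 30(W), 29(W); every one is W ⇒ L
L entries with 0 ≤ n ≤ 37: n = 0, 1, 2, 6, 11, 12, 16, 17, 21, 22, 26, 27, 31, 32, 36, 37; that makes 16.

16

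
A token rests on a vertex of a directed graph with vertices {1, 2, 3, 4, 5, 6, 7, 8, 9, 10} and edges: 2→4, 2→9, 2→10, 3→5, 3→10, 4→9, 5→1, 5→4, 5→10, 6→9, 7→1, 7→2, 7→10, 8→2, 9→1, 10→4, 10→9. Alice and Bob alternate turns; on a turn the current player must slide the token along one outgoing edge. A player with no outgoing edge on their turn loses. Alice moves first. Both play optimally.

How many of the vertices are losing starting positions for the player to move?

Work bottom-up. With no move the player to move loses. Otherwise the position is W if at least one move leads to an L position for the opponent, and L if every move leads to a W.
Every edge goes from a vertex to one that appears earlier in the order 1, 9, 4, 10, 5, 3, 2, 6, 8, 7, so processing vertices in that order labels each vertex after all of its successors.
1: no outgoing edge → L
9: reaches L-position 1 → W
4: only reaches 9(W), which is W → L
10: reaches L-position 4 → W
5: reaches L-position 4 → W
3: only reaches 5(W), 10(W), all W → L
2: reaches L-position 4 → W
6: only reaches 9(W), which is W → L
8: only reaches 2(W), which is W → L
7: reaches L-position 1 → W
The L vertices are 1, 3, 4, 6, 8; that is 5 in all.

5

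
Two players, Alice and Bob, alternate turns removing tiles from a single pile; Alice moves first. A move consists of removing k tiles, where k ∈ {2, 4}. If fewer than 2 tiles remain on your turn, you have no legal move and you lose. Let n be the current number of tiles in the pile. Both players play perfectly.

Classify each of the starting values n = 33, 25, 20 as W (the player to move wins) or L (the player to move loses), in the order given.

33: W, 25: L, 20: W

Compute win/loss labels from the base case upward. A position with no move is L. Any other position is W if it can reach an L in one move, else L.
n=0: no move → L
n=1: no move → L
n=2: can move to 0, which is L ⇒ W
n=3: can move to 1, which is L ⇒ W
n=4: can move to 0, which is L ⇒ W
n=5: can move to 1, which is L ⇒ W
n=6: moves to 4(W), 2(W); every one is W ⇒ L
n=7: moves to 5(W), 3(W); every one is W ⇒ L
n=8: can move to 6, which is L ⇒ W
n=9: can move to 7, which is L ⇒ W
n=10: can move to 6, which is L ⇒ W
n=11: can move to 7, which is L ⇒ W
n=12: moves to 10(W), 8(W); every one is W ⇒ L
n=13: moves to 11(W), 9(W); every one is W ⇒ L
n=14: can move to 12, which is L ⇒ W
n=15: can move to 13, which is L ⇒ W
n=16: can move to 12, which is L ⇒ W
n=17: can move to 13, which is L ⇒ W
n=18: moves to 16(W), 14(W); every one is W ⇒ L
n=19: moves to 17(W), 15(W); every one is W ⇒ L
n=20: can move to 18, which is L ⇒ W
n=21: can move to 19, which is L ⇒ W
n=22: can move to 18, which is L ⇒ W
n=23: can move to 19, which is L ⇒ W
n=24: moves to 22(W), 20(W); every one is W ⇒ L
n=25: moves to 23(W), 21(W); every one is W ⇒ L
n=26: can move to 24, which is L ⇒ W
n=27: can move to 25, which is L ⇒ W
n=28: can move to 24, which is L ⇒ W
n=29: can move to 25, which is L ⇒ W
n=30: moves to 28(W), 26(W); every one is W ⇒ L
n=31: moves to 29(W), 27(W); every one is W ⇒ L
n=32: can move to 30, which is L ⇒ W
n=33: can move to 31, which is L ⇒ W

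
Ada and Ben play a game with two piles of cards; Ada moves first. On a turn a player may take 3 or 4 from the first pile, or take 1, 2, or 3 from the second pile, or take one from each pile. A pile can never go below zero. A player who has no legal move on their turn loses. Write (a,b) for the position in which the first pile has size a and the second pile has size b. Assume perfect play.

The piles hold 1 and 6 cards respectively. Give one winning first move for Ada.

Label each position W (a win for the player to move) or L (a loss). A position with no legal move is L; any other position is W exactly when some move reaches an L, and L when every move reaches a W.
No move ever increases a pile, so every position that can arise here has a ≤ 1 and b ≤ 6; it is enough to label the cells with 0 ≤ a ≤ 1 and 0 ≤ b ≤ 6.
Every move lowers a or b (never raises either), so fill the grid row by row in increasing a, and left to right within a row: each cell's successors are then already labelled.
      b=0  b=1  b=2  b=3  b=4  b=5  b=6
a=0:    L    W    W    W    L    W    W
a=1:    L    W    W    W    L    W    W
Cells with no legal move (terminal, hence L): (0,0), (1,0).
The remaining L cells, each justified by listing all of its moves:
(0,4): →(0,3)(W), (0,2)(W), (0,1)(W) — all W, so L
(1,4): →(1,3)(W), (1,2)(W), (1,1)(W), (0,3)(W) — all W, so L
Every other cell has at least one move into one of the L cells above, so it is W.
From (1,6), the L positions reachable in one move are: (1,4).

Move to (1,4).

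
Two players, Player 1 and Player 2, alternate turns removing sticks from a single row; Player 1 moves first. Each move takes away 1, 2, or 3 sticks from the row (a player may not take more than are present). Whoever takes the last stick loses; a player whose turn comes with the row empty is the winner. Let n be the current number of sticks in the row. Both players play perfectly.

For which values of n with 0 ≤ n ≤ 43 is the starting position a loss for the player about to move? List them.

1, 5, 9, 13, 17, 21, 25, 29, 33, 37, 41

Work bottom-up. With no move the player to move wins. Otherwise the position is W if at least one move leads to an L position for the opponent, and L if every move leads to a W.
n=0: no move; the opponent has just taken the last stick and therefore loses → W
n=1: the only move is to 0(W), a W ⇒ L
n=2: can move to 1, which is L ⇒ W
n=3: can move to 1, which is L ⇒ W
n=4: can move to 1, which is L ⇒ W
n=5: moves to 4(W), 3(W), 2(W); every one is W ⇒ L
n=6: can move to 5, which is L ⇒ W
n=7: can move to 5, which is L ⇒ W
n=8: can move to 5, which is L ⇒ W
n=9: moves to 8(W), 7(W), 6(W); every one is W ⇒ L
n=10: can move to 9, which is L ⇒ W
n=11: can move to 9, which is L ⇒ W
n=12: can move to 9, which is L ⇒ W
n=13: moves to 12(W), 11(W), 10(W); every one is W ⇒ L
n=14: can move to 13, which is L ⇒ W
n=15: can move to 13, which is L ⇒ W
n=16: can move to 13, which is L ⇒ W
n=17: moves to 16(W), 15(W), 14(W); every one is W ⇒ L
n=18: can move to 17, which is L ⇒ W
n=19: can move to 17, which is L ⇒ W
n=20: can move to 17, which is L ⇒ W
n=21: moves to 20(W), 19(W), 18(W); every one is W ⇒ L
n=22: can move to 21, which is L ⇒ W
n=23: can move to 21, which is L ⇒ W
n=24: can move to 21, which is L ⇒ W
n=25: moves to 24(W), 23(W), 22(W); every one is W ⇒ L
n=26: can move to 25, which is L ⇒ W
n=27: can move to 25, which is L ⇒ W
n=28: can move to 25, which is L ⇒ W
n=29: moves to 28(W), 27(W), 26(W); every one is W ⇒ L
n=30: can move to 29, which is L ⇒ W
n=31: can move to 29, which is L ⇒ W
n=32: can move to 29, which is L ⇒ W
n=33: moves to 32(W), 31(W), 30(W); every one is W ⇒ L
n=34: can move to 33, which is L ⇒ W
n=35: can move to 33, which is L ⇒ W
n=36: can move to 33, which is L ⇒ W
n=37: moves to 36(W), 35(W), 34(W); every one is W ⇒ L
n=38: can move to 37, which is L ⇒ W
n=39: can move to 37, which is L ⇒ W
n=40: can move to 37, which is L ⇒ W
n=41: moves to 40(W), 39(W), 38(W); every one is W ⇒ L
n=42: can move to 41, which is L ⇒ W
n=43: can move to 41, which is L ⇒ W
The losing starting values of n are exactly the entries labelled L in this table (11 of them).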